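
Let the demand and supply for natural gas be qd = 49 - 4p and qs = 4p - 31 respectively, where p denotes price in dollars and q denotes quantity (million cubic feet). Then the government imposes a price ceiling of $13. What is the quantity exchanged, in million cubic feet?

Without the control the market clears where 49 - 4p = 4p - 31, i.e. p* = 10 and q* = 9.
The ceiling of 13 is above the equilibrium price 10, so it is not binding; the market clears at p* = 10, q* = 9.

9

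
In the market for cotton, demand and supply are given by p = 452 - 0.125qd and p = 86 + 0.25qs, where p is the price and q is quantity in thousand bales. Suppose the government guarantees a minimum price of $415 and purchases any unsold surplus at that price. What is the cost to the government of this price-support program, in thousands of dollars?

423300

Rearranging demand gives qd = 3616 - 8p; rearranging supply gives qs = 4p - 344. Without the control the market clears where 3616 - 8p = 4p - 344, i.e. p* = 330 and q* = 976.
Because the floor (415) lies above the market-clearing price, it is binding.
At p = 415: qd = 3616 - 8·415 = 296 and qs = 4·415 - 344 = 1316.
Surplus = qs - qd = 1020.
Government expenditure = surplus × support price = 1020 × 415 = 423300.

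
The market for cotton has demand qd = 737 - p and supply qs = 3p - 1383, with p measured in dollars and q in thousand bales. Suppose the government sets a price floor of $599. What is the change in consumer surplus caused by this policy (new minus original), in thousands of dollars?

-11902.5

In a free market, 737 - p = 3p - 1383 gives the equilibrium p* = 530, q* = 207.
The floor of 599 is above the equilibrium price 530, so it binds.
At p = 599: qd = 737 - 599 = 138 and qs = 3·599 - 1383 = 414.
Consumer surplus without the control is ½ · (737 - 530) · 207 = 21424.5.
With the floor, consumers buy 138 units at 599, so CS = ½ · (737 - 599) · 138 = 9522.
Change in consumer surplus = 9522 - 21424.5 = -11902.5.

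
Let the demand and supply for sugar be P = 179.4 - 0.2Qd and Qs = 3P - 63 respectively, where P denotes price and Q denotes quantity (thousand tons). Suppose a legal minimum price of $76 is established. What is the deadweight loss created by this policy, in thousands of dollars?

0

Rearranging demand gives Qd = 897 - 5P. In a free market, 897 - 5P = 3P - 63 gives the equilibrium P* = 120, Q* = 297.
Since 76 is below P* = 120, the floor does not bind and the free-market outcome prevails.
Since the control does not bind, no trades are prevented and deadweight loss is zero.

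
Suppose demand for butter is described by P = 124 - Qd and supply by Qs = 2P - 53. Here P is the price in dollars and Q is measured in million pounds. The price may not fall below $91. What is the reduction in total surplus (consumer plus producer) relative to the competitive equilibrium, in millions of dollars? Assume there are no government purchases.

768

Rearranging demand gives Qd = 124 - P. Setting quantity demanded equal to quantity supplied, 124 - P = 2P - 53, gives P* = 59 and Q* = 65.
The floor of 91 is above the equilibrium price 59, so it binds.
At P = 91: Qd = 124 - 91 = 33 and Qs = 2·91 - 53 = 129.
Quantity traded falls to 33. At Q = 33 the demand price is 124 - 33 = 91 and the supply price is (53 + 33)/2 = 43.
Deadweight loss = ½ · (91 - 43) · (65 - 33) = ½ · 48 · 32 = 768.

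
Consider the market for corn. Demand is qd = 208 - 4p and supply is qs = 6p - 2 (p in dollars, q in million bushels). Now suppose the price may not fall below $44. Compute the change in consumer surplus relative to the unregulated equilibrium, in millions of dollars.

-1794

In a free market, 208 - 4p = 6p - 2 gives the equilibrium p* = 21, q* = 124.
Because the floor (44) lies above the market-clearing price, it is binding.
At p = 44: qd = 208 - 4·44 = 32 and qs = 6·44 - 2 = 262.
Consumer surplus without the control is ½ · (52 - 21) · 124 = 1922.
With the floor, consumers buy 32 units at 44, so CS = ½ · (52 - 44) · 32 = 128.
Change in consumer surplus = 128 - 1922 = -1794.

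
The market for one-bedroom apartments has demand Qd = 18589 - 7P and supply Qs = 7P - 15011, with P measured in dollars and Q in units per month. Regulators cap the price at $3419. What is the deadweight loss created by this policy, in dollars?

Without the control the market clears where 18589 - 7P = 7P - 15011, i.e. P* = 2400 and Q* = 1789.
The ceiling of 3419 is above the equilibrium price 2400, so it is not binding; the market clears at P* = 2400, Q* = 1789.
Since the control does not bind, no trades are prevented and deadweight loss is zero.

0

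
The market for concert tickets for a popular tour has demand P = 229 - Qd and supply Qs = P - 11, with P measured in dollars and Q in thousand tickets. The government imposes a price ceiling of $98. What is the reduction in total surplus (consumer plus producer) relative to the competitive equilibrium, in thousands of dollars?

484

Rearranging demand gives Qd = 229 - P. Setting quantity demanded equal to quantity supplied, 229 - P = P - 11, gives P* = 120 and Q* = 109.
Because the ceiling (98) lies below the market-clearing price, it is binding.
At P = 98: Qd = 229 - 98 = 131 and Qs = 98 - 11 = 87.
Quantity traded falls to 87. At Q = 87 the demand price is 229 - 87 = 142 and the supply price is 11 + 87 = 98.
Deadweight loss = ½ · (142 - 98) · (109 - 87) = ½ · 44 · 22 = 484.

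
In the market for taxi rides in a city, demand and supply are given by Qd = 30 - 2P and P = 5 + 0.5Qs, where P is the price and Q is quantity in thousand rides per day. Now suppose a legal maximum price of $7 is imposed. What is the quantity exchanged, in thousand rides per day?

Rearranging supply gives Qs = 2P - 10. Equilibrium: 30 - 2P = 2P - 10, so 40 = 4P and P* = 10, Q* = 10.
Because the ceiling (7) lies below the market-clearing price, it is binding.
At P = 7: Qd = 30 - 2·7 = 16 and Qs = 2·7 - 10 = 4.
The quantity actually transacted is the short side, supply: 4.

4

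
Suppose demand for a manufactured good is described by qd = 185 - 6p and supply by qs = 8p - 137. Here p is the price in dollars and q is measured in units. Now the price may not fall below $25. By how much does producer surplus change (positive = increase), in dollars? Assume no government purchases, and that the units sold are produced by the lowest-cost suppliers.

Setting quantity demanded equal to quantity supplied, 185 - 6p = 8p - 137, gives p* = 23 and q* = 47.
Because the floor (25) lies above the market-clearing price, it is binding.
At p = 25: qd = 185 - 6·25 = 35 and qs = 8·25 - 137 = 63.
Producer surplus without the control is ½ · (23 - 17.125) · 47 = 138.0625.
With the floor, 35 units are sold at 25. The supply price at q = 35 is 21.5, so PS = ½ · [(25 - 17.125) + (25 - 21.5)] · 35 = 199.0625.
Change in producer surplus = 199.0625 - 138.0625 = 61.

61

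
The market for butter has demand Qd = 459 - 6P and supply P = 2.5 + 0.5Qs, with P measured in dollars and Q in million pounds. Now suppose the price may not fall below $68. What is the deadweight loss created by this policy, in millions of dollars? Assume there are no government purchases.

Rearranging supply gives Qs = 2P - 5. Setting quantity demanded equal to quantity supplied, 459 - 6P = 2P - 5, gives P* = 58 and Q* = 111.
Since 68 > 58, the floor is binding.
At P = 68: Qd = 459 - 6·68 = 51 and Qs = 2·68 - 5 = 131.
Quantity traded falls to 51. At Q = 51 the demand price is (459 - 51)/6 = 68 and the supply price is (5 + 51)/2 = 28.
Deadweight loss = ½ · (68 - 28) · (111 - 51) = ½ · 40 · 60 = 1200.

1200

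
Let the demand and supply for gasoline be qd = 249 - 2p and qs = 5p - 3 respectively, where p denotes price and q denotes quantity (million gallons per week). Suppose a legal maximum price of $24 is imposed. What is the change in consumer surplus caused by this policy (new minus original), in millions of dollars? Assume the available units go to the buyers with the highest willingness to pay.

In a free market, 249 - 2p = 5p - 3 gives the equilibrium p* = 36, q* = 177.
Since 24 < 36, the ceiling is binding.
At p = 24: qd = 249 - 2·24 = 201 and qs = 5·24 - 3 = 117.
Consumer surplus without the control is ½ · (124.5 - 36) · 177 = 7832.25.
With the ceiling, 117 units are sold at 24 (assume they go to the highest-value buyers). The demand price at q = 117 is 66, so CS = ½ · [(124.5 - 24) + (66 - 24)] · 117 = 8336.25.
Change in consumer surplus = 8336.25 - 7832.25 = 504.

504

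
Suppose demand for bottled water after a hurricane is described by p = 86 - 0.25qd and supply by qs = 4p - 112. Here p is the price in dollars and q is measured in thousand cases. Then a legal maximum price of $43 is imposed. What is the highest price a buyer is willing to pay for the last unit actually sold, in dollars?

71

Rearranging demand gives qd = 344 - 4p. Setting quantity demanded equal to quantity supplied, 344 - 4p = 4p - 112, gives p* = 57 and q* = 116.
The ceiling of 43 is below the equilibrium price 57, so it binds.
At p = 43: qd = 344 - 4·43 = 172 and qs = 4·43 - 112 = 60.
Only 60 units reach the market. On the demand curve, the marginal buyer's willingness to pay at q = 60 is (344 - 60)/4 = 71.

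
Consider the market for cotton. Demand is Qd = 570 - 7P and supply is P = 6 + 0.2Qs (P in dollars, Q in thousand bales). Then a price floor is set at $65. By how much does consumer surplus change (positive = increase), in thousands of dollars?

-2512.5

Rearranging supply gives Qs = 5P - 30. Equilibrium: 570 - 7P = 5P - 30, so 600 = 12P and P* = 50, Q* = 220.
Because the floor (65) lies above the market-clearing price, it is binding.
At P = 65: Qd = 570 - 7·65 = 115 and Qs = 5·65 - 30 = 295.
Consumer surplus without the control is ½ · (570/7 - 50) · 220 = 24200/7.
With the floor, consumers buy 115 units at 65, so CS = ½ · (570/7 - 65) · 115 = 13225/14.
Change in consumer surplus = 13225/14 - 24200/7 = -2512.5.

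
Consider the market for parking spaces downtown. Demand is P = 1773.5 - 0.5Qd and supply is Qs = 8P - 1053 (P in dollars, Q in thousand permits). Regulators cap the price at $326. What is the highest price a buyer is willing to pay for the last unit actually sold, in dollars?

Rearranging demand gives Qd = 3547 - 2P. Equilibrium: 3547 - 2P = 8P - 1053, so 4600 = 10P and P* = 460, Q* = 2627.
The ceiling of 326 is below the equilibrium price 460, so it binds.
At P = 326: Qd = 3547 - 2·326 = 2895 and Qs = 8·326 - 1053 = 1555.
Only 1555 units reach the market. On the demand curve, the marginal buyer's willingness to pay at Q = 1555 is (3547 - 1555)/2 = 996.

996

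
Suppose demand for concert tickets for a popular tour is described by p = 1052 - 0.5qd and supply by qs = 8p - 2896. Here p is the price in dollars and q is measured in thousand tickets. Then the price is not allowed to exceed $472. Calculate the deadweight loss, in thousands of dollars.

15680

Rearranging demand gives qd = 2104 - 2p. In a free market, 2104 - 2p = 8p - 2896 gives the equilibrium p* = 500, q* = 1104.
The ceiling of 472 is below the equilibrium price 500, so it binds.
At p = 472: qd = 2104 - 2·472 = 1160 and qs = 8·472 - 2896 = 880.
Quantity traded falls to 880. At q = 880 the demand price is (2104 - 880)/2 = 612 and the supply price is (2896 + 880)/8 = 472.
Deadweight loss = ½ · (612 - 472) · (1104 - 880) = ½ · 140 · 224 = 15680.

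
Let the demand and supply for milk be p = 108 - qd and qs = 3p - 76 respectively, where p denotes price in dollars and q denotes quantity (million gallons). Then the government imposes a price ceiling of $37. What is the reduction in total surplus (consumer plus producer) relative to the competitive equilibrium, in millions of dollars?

486

Rearranging demand gives qd = 108 - p. In a free market, 108 - p = 3p - 76 gives the equilibrium p* = 46, q* = 62.
The ceiling of 37 is below the equilibrium price 46, so it binds.
At p = 37: qd = 108 - 37 = 71 and qs = 3·37 - 76 = 35.
Quantity traded falls to 35. At q = 35 the demand price is 108 - 35 = 73 and the supply price is (76 + 35)/3 = 37.
Deadweight loss = ½ · (73 - 37) · (62 - 35) = ½ · 36 · 27 = 486.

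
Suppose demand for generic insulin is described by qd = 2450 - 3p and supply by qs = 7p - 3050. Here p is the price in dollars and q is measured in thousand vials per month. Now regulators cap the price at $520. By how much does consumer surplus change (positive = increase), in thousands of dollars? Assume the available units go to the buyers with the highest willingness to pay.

10350

In a free market, 2450 - 3p = 7p - 3050 gives the equilibrium p* = 550, q* = 800.
The ceiling of 520 is below the equilibrium price 550, so it binds.
At p = 520: qd = 2450 - 3·520 = 890 and qs = 7·520 - 3050 = 590.
Consumer surplus without the control is ½ · (2450/3 - 550) · 800 = 320000/3.
With the ceiling, 590 units are sold at 520 (assume they go to the highest-value buyers). The demand price at q = 590 is 620, so CS = ½ · [(2450/3 - 520) + (620 - 520)] · 590 = 351050/3.
Change in consumer surplus = 351050/3 - 320000/3 = 10350.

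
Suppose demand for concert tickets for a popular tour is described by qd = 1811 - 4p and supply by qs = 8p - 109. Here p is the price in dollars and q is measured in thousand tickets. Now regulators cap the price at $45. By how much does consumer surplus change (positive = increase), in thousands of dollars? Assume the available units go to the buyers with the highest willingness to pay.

-76935

Setting quantity demanded equal to quantity supplied, 1811 - 4p = 8p - 109, gives p* = 160 and q* = 1171.
Since 45 < 160, the ceiling is binding.
At p = 45: qd = 1811 - 4·45 = 1631 and qs = 8·45 - 109 = 251.
Consumer surplus without the control is ½ · (452.75 - 160) · 1171 = 171405.125.
With the ceiling, 251 units are sold at 45 (assume they go to the highest-value buyers). The demand price at q = 251 is 390, so CS = ½ · [(452.75 - 45) + (390 - 45)] · 251 = 94470.125.
Change in consumer surplus = 94470.125 - 171405.125 = -76935.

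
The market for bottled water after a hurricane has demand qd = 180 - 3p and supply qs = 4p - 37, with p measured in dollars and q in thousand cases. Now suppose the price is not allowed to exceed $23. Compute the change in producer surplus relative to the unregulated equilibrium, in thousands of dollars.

In a free market, 180 - 3p = 4p - 37 gives the equilibrium p* = 31, q* = 87.
Since 23 < 31, the ceiling is binding.
At p = 23: qd = 180 - 3·23 = 111 and qs = 4·23 - 37 = 55.
Producer surplus without the control is ½ · (31 - 9.25) · 87 = 946.125.
With the ceiling, producers sell 55 units at 23, so PS = ½ · (23 - 9.25) · 55 = 378.125.
Change in producer surplus = 378.125 - 946.125 = -568.

-568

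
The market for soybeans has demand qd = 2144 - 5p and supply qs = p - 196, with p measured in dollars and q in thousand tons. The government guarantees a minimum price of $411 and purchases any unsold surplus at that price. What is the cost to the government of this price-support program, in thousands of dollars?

51786

Setting quantity demanded equal to quantity supplied, 2144 - 5p = p - 196, gives p* = 390 and q* = 194.
Since 411 > 390, the floor is binding.
At p = 411: qd = 2144 - 5·411 = 89 and qs = 411 - 196 = 215.
Surplus = qs - qd = 126.
Government expenditure = surplus × support price = 126 × 411 = 51786.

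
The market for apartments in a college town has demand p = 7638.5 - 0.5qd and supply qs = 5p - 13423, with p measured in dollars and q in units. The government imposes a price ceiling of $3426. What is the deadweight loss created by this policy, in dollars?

Rearranging demand gives qd = 15277 - 2p. Setting quantity demanded equal to quantity supplied, 15277 - 2p = 5p - 13423, gives p* = 4100 and q* = 7077.
The ceiling of 3426 is below the equilibrium price 4100, so it binds.
At p = 3426: qd = 15277 - 2·3426 = 8425 and qs = 5·3426 - 13423 = 3707.
Quantity traded falls to 3707. At q = 3707 the demand price is (15277 - 3707)/2 = 5785 and the supply price is (13423 + 3707)/5 = 3426.
Deadweight loss = ½ · (5785 - 3426) · (7077 - 3707) = ½ · 2359 · 3370 = 3974915.

3974915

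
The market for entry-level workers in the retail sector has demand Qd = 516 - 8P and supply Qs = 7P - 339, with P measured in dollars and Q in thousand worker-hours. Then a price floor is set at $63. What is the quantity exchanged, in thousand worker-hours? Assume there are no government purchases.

12

Without the control the market clears where 516 - 8P = 7P - 339, i.e. P* = 57 and Q* = 60.
Because the floor (63) lies above the market-clearing price, it is binding.
At P = 63: Qd = 516 - 8·63 = 12 and Qs = 7·63 - 339 = 102.
The quantity actually transacted is the short side, demand: 12.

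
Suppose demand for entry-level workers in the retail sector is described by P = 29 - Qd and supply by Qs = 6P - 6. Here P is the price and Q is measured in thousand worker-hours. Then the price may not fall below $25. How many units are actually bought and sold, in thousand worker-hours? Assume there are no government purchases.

4

Rearranging demand gives Qd = 29 - P. In a free market, 29 - P = 6P - 6 gives the equilibrium P* = 5, Q* = 24.
Since 25 > 5, the floor is binding.
At P = 25: Qd = 29 - 25 = 4 and Qs = 6·25 - 6 = 144.
The quantity actually transacted is the short side, demand: 4.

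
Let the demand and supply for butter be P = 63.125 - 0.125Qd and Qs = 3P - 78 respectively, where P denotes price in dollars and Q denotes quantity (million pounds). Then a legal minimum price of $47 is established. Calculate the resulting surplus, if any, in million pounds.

Rearranging demand gives Qd = 505 - 8P. Setting quantity demanded equal to quantity supplied, 505 - 8P = 3P - 78, gives P* = 53 and Q* = 81.
The floor of 47 is below the equilibrium price 53, so it is not binding; the market clears at P* = 53, Q* = 81.
Since the control does not bind, there is no surplus.

0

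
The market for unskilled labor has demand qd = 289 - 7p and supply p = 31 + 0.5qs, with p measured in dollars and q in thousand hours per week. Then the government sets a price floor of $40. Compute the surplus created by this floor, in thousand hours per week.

Rearranging supply gives qs = 2p - 62. Without the control the market clears where 289 - 7p = 2p - 62, i.e. p* = 39 and q* = 16.
Because the floor (40) lies above the market-clearing price, it is binding.
At p = 40: qd = 289 - 7·40 = 9 and qs = 2·40 - 62 = 18.
Surplus = qs - qd = 18 - 9 = 9.

9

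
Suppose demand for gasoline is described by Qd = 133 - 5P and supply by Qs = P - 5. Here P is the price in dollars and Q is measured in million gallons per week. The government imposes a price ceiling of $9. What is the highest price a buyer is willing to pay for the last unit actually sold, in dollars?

Without the control the market clears where 133 - 5P = P - 5, i.e. P* = 23 and Q* = 18.
The ceiling of 9 is below the equilibrium price 23, so it binds.
At P = 9: Qd = 133 - 5·9 = 88 and Qs = 9 - 5 = 4.
Only 4 units reach the market. On the demand curve, the marginal buyer's willingness to pay at Q = 4 is (133 - 4)/5 = 25.8.

25.8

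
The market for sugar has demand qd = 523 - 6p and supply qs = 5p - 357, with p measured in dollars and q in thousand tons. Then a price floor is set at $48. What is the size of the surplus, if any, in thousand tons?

Equilibrium: 523 - 6p = 5p - 357, so 880 = 11p and p* = 80, q* = 43.
The floor of 48 is below the equilibrium price 80, so it is not binding; the market clears at p* = 80, q* = 43.
Since the control does not bind, there is no surplus.

0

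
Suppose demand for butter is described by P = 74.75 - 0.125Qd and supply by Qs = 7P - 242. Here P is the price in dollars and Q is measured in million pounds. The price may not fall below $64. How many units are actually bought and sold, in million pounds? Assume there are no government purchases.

Rearranging demand gives Qd = 598 - 8P. In a free market, 598 - 8P = 7P - 242 gives the equilibrium P* = 56, Q* = 150.
The floor of 64 is above the equilibrium price 56, so it binds.
At P = 64: Qd = 598 - 8·64 = 86 and Qs = 7·64 - 242 = 206.
The quantity actually transacted is the short side, demand: 86.

86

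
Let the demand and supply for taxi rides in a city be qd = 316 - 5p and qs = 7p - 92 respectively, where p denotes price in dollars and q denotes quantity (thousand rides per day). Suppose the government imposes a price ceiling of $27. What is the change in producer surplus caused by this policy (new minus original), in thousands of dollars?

-850.5

Equilibrium: 316 - 5p = 7p - 92, so 408 = 12p and p* = 34, q* = 146.
The ceiling of 27 is below the equilibrium price 34, so it binds.
At p = 27: qd = 316 - 5·27 = 181 and qs = 7·27 - 92 = 97.
Producer surplus without the control is ½ · (34 - 92/7) · 146 = 10658/7.
With the ceiling, producers sell 97 units at 27, so PS = ½ · (27 - 92/7) · 97 = 9409/14.
Change in producer surplus = 9409/14 - 10658/7 = -850.5.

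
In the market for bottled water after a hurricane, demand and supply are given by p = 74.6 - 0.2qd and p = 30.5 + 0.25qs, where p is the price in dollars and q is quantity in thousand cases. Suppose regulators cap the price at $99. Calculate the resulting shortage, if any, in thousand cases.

Rearranging demand gives qd = 373 - 5p; rearranging supply gives qs = 4p - 122. Setting quantity demanded equal to quantity supplied, 373 - 5p = 4p - 122, gives p* = 55 and q* = 98.
Since 99 is above p* = 55, the ceiling does not bind and the free-market outcome prevails.
Since the control does not bind, there is no shortage.

0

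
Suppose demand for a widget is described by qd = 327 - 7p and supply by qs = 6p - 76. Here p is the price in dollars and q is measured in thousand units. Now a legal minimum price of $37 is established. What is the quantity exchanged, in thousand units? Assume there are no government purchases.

68

In a free market, 327 - 7p = 6p - 76 gives the equilibrium p* = 31, q* = 110.
The floor of 37 is above the equilibrium price 31, so it binds.
At p = 37: qd = 327 - 7·37 = 68 and qs = 6·37 - 76 = 146.
The quantity actually transacted is the short side, demand: 68.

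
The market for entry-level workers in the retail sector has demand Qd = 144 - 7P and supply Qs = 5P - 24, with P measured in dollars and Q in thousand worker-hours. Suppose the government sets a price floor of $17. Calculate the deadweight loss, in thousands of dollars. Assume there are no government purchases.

Equilibrium: 144 - 7P = 5P - 24, so 168 = 12P and P* = 14, Q* = 46.
Since 17 > 14, the floor is binding.
At P = 17: Qd = 144 - 7·17 = 25 and Qs = 5·17 - 24 = 61.
Quantity traded falls to 25. At Q = 25 the demand price is (144 - 25)/7 = 17 and the supply price is (24 + 25)/5 = 9.8.
Deadweight loss = ½ · (17 - 9.8) · (46 - 25) = ½ · 7.2 · 21 = 75.6.

75.6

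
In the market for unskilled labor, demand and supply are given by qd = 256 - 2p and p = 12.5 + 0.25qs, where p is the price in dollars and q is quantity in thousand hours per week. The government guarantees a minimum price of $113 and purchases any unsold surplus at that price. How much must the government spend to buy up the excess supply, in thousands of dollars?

Rearranging supply gives qs = 4p - 50. Setting quantity demanded equal to quantity supplied, 256 - 2p = 4p - 50, gives p* = 51 and q* = 154.
The floor of 113 is above the equilibrium price 51, so it binds.
At p = 113: qd = 256 - 2·113 = 30 and qs = 4·113 - 50 = 402.
Surplus = qs - qd = 372.
Government expenditure = surplus × support price = 372 × 113 = 42036.

42036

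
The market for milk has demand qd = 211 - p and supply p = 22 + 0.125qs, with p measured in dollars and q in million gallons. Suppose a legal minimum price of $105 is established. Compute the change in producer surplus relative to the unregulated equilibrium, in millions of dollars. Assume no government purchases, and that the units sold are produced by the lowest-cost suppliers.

6331.75

Rearranging supply gives qs = 8p - 176. In a free market, 211 - p = 8p - 176 gives the equilibrium p* = 43, q* = 168.
The floor of 105 is above the equilibrium price 43, so it binds.
At p = 105: qd = 211 - 105 = 106 and qs = 8·105 - 176 = 664.
Producer surplus without the control is ½ · (43 - 22) · 168 = 1764.
With the floor, 106 units are sold at 105. The supply price at q = 106 is 35.25, so PS = ½ · [(105 - 22) + (105 - 35.25)] · 106 = 8095.75.
Change in producer surplus = 8095.75 - 1764 = 6331.75.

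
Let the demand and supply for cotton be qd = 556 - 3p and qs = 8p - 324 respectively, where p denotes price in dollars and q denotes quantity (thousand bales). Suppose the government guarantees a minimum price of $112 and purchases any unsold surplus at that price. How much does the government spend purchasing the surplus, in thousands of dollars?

39424

Equilibrium: 556 - 3p = 8p - 324, so 880 = 11p and p* = 80, q* = 316.
Because the floor (112) lies above the market-clearing price, it is binding.
At p = 112: qd = 556 - 3·112 = 220 and qs = 8·112 - 324 = 572.
Surplus = qs - qd = 352.
Government expenditure = surplus × support price = 352 × 112 = 39424.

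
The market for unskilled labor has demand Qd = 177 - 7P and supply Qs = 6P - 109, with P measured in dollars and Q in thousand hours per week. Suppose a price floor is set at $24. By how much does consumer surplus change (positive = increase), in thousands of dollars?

Equilibrium: 177 - 7P = 6P - 109, so 286 = 13P and P* = 22, Q* = 23.
The floor of 24 is above the equilibrium price 22, so it binds.
At P = 24: Qd = 177 - 7·24 = 9 and Qs = 6·24 - 109 = 35.
Consumer surplus without the control is ½ · (177/7 - 22) · 23 = 529/14.
With the floor, consumers buy 9 units at 24, so CS = ½ · (177/7 - 24) · 9 = 81/14.
Change in consumer surplus = 81/14 - 529/14 = -32.

-32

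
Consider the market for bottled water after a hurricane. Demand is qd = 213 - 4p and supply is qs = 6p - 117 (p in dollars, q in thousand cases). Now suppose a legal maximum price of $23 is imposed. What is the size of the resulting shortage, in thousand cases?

In a free market, 213 - 4p = 6p - 117 gives the equilibrium p* = 33, q* = 81.
Since 23 < 33, the ceiling is binding.
At p = 23: qd = 213 - 4·23 = 121 and qs = 6·23 - 117 = 21.
Shortage = qd - qs = 121 - 21 = 100.

100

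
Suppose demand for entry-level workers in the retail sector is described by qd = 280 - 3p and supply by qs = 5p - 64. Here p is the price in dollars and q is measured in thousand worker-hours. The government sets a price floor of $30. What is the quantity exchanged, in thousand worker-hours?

151

Setting quantity demanded equal to quantity supplied, 280 - 3p = 5p - 64, gives p* = 43 and q* = 151.
The floor of 30 is below the equilibrium price 43, so it is not binding; the market clears at p* = 43, q* = 151.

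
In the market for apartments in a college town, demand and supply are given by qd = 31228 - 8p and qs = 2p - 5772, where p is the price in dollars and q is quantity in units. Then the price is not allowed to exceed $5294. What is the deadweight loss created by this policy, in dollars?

0

In a free market, 31228 - 8p = 2p - 5772 gives the equilibrium p* = 3700, q* = 1628.
The ceiling of 5294 is above the equilibrium price 3700, so it is not binding; the market clears at p* = 3700, q* = 1628.
Since the control does not bind, no trades are prevented and deadweight loss is zero.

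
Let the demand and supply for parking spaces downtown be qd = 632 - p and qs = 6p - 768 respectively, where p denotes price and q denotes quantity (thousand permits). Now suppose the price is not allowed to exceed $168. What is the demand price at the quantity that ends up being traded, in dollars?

392

Equilibrium: 632 - p = 6p - 768, so 1400 = 7p and p* = 200, q* = 432.
The ceiling of 168 is below the equilibrium price 200, so it binds.
At p = 168: qd = 632 - 168 = 464 and qs = 6·168 - 768 = 240.
Only 240 units reach the market. On the demand curve, the marginal buyer's willingness to pay at q = 240 is (632 - 240) = 392.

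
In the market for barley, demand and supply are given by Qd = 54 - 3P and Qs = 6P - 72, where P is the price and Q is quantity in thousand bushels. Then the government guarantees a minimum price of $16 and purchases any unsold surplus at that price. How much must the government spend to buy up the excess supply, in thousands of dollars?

288

Setting quantity demanded equal to quantity supplied, 54 - 3P = 6P - 72, gives P* = 14 and Q* = 12.
Because the floor (16) lies above the market-clearing price, it is binding.
At P = 16: Qd = 54 - 3·16 = 6 and Qs = 6·16 - 72 = 24.
Surplus = Qs - Qd = 18.
Government expenditure = surplus × support price = 18 × 16 = 288.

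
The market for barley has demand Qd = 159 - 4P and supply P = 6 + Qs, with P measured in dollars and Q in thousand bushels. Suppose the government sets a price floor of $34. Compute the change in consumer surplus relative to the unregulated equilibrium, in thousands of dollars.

Rearranging supply gives Qs = P - 6. In a free market, 159 - 4P = P - 6 gives the equilibrium P* = 33, Q* = 27.
The floor of 34 is above the equilibrium price 33, so it binds.
At P = 34: Qd = 159 - 4·34 = 23 and Qs = 34 - 6 = 28.
Consumer surplus without the control is ½ · (39.75 - 33) · 27 = 91.125.
With the floor, consumers buy 23 units at 34, so CS = ½ · (39.75 - 34) · 23 = 66.125.
Change in consumer surplus = 66.125 - 91.125 = -25.

-25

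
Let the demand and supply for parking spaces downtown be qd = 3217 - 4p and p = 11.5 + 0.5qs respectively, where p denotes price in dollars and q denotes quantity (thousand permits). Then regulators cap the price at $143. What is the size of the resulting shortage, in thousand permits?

Rearranging supply gives qs = 2p - 23. Setting quantity demanded equal to quantity supplied, 3217 - 4p = 2p - 23, gives p* = 540 and q* = 1057.
Because the ceiling (143) lies below the market-clearing price, it is binding.
At p = 143: qd = 3217 - 4·143 = 2645 and qs = 2·143 - 23 = 263.
Shortage = qd - qs = 2645 - 263 = 2382.

2382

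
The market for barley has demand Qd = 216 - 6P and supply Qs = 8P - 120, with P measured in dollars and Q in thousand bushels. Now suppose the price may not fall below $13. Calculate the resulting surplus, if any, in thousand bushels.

0

Without the control the market clears where 216 - 6P = 8P - 120, i.e. P* = 24 and Q* = 72.
Since 13 is below P* = 24, the floor does not bind and the free-market outcome prevails.
Since the control does not bind, there is no surplus.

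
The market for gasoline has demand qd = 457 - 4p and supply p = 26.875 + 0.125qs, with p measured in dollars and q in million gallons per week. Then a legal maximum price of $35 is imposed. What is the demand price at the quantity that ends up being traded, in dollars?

98

Rearranging supply gives qs = 8p - 215. Setting quantity demanded equal to quantity supplied, 457 - 4p = 8p - 215, gives p* = 56 and q* = 233.
Because the ceiling (35) lies below the market-clearing price, it is binding.
At p = 35: qd = 457 - 4·35 = 317 and qs = 8·35 - 215 = 65.
Only 65 units reach the market. On the demand curve, the marginal buyer's willingness to pay at q = 65 is (457 - 65)/4 = 98.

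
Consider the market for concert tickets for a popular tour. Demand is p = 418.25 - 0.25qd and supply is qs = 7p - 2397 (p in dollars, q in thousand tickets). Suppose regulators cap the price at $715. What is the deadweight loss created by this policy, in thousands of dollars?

Rearranging demand gives qd = 1673 - 4p. Equilibrium: 1673 - 4p = 7p - 2397, so 4070 = 11p and p* = 370, q* = 193.
Since 715 is above p* = 370, the ceiling does not bind and the free-market outcome prevails.
Since the control does not bind, no trades are prevented and deadweight loss is zero.

0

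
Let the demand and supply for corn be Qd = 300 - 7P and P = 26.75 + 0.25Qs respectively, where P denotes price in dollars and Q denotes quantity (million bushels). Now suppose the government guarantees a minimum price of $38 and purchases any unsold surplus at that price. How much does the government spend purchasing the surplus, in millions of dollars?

Rearranging supply gives Qs = 4P - 107. Setting quantity demanded equal to quantity supplied, 300 - 7P = 4P - 107, gives P* = 37 and Q* = 41.
The floor of 38 is above the equilibrium price 37, so it binds.
At P = 38: Qd = 300 - 7·38 = 34 and Qs = 4·38 - 107 = 45.
Surplus = Qs - Qd = 11.
Government expenditure = surplus × support price = 11 × 38 = 418.

418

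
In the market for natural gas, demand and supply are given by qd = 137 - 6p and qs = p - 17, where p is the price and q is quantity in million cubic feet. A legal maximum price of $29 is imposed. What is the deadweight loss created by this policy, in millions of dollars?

0

In a free market, 137 - 6p = p - 17 gives the equilibrium p* = 22, q* = 5.
Since 29 is above p* = 22, the ceiling does not bind and the free-market outcome prevails.
Since the control does not bind, no trades are prevented and deadweight loss is zero.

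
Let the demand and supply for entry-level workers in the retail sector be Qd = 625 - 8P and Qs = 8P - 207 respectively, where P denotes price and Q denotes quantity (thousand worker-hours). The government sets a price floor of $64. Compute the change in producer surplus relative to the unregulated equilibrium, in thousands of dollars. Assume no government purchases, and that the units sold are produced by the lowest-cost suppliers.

780

Without the control the market clears where 625 - 8P = 8P - 207, i.e. P* = 52 and Q* = 209.
Because the floor (64) lies above the market-clearing price, it is binding.
At P = 64: Qd = 625 - 8·64 = 113 and Qs = 8·64 - 207 = 305.
Producer surplus without the control is ½ · (52 - 25.875) · 209 = 2730.0625.
With the floor, 113 units are sold at 64. The supply price at Q = 113 is 40, so PS = ½ · [(64 - 25.875) + (64 - 40)] · 113 = 3510.0625.
Change in producer surplus = 3510.0625 - 2730.0625 = 780.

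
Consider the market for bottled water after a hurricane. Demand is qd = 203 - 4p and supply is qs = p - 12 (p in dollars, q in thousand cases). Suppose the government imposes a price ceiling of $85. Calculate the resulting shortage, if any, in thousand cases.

Without the control the market clears where 203 - 4p = p - 12, i.e. p* = 43 and q* = 31.
Since 85 is above p* = 43, the ceiling does not bind and the free-market outcome prevails.
Since the control does not bind, there is no shortage.

0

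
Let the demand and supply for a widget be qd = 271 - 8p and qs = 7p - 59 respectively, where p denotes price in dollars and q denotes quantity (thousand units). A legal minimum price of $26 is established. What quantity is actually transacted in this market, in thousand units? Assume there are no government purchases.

Setting quantity demanded equal to quantity supplied, 271 - 8p = 7p - 59, gives p* = 22 and q* = 95.
Because the floor (26) lies above the market-clearing price, it is binding.
At p = 26: qd = 271 - 8·26 = 63 and qs = 7·26 - 59 = 123.
The quantity actually transacted is the short side, demand: 63.

63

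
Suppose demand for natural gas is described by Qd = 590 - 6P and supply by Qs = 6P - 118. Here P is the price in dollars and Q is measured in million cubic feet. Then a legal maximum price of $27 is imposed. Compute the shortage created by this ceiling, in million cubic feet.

Equilibrium: 590 - 6P = 6P - 118, so 708 = 12P and P* = 59, Q* = 236.
Since 27 < 59, the ceiling is binding.
At P = 27: Qd = 590 - 6·27 = 428 and Qs = 6·27 - 118 = 44.
Shortage = Qd - Qs = 428 - 44 = 384.

384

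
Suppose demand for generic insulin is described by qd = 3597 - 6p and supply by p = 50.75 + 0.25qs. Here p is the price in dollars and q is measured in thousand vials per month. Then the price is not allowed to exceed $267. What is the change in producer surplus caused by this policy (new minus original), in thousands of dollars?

Rearranging supply gives qs = 4p - 203. Equilibrium: 3597 - 6p = 4p - 203, so 3800 = 10p and p* = 380, q* = 1317.
Since 267 < 380, the ceiling is binding.
At p = 267: qd = 3597 - 6·267 = 1995 and qs = 4·267 - 203 = 865.
Producer surplus without the control is ½ · (380 - 50.75) · 1317 = 216811.125.
With the ceiling, producers sell 865 units at 267, so PS = ½ · (267 - 50.75) · 865 = 93528.125.
Change in producer surplus = 93528.125 - 216811.125 = -123283.

-123283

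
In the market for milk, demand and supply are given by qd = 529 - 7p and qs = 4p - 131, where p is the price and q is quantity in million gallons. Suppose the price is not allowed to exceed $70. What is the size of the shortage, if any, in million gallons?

Setting quantity demanded equal to quantity supplied, 529 - 7p = 4p - 131, gives p* = 60 and q* = 109.
The ceiling of 70 is above the equilibrium price 60, so it is not binding; the market clears at p* = 60, q* = 109.
Since the control does not bind, there is no shortage.

0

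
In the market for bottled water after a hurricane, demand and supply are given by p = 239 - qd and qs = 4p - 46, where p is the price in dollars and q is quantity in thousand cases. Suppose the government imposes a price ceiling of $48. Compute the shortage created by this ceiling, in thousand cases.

Rearranging demand gives qd = 239 - p. Without the control the market clears where 239 - p = 4p - 46, i.e. p* = 57 and q* = 182.
Because the ceiling (48) lies below the market-clearing price, it is binding.
At p = 48: qd = 239 - 48 = 191 and qs = 4·48 - 46 = 146.
Shortage = qd - qs = 191 - 146 = 45.

45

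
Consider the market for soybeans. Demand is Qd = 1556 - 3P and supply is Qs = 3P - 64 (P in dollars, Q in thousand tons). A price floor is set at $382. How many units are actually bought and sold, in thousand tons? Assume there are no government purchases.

In a free market, 1556 - 3P = 3P - 64 gives the equilibrium P* = 270, Q* = 746.
The floor of 382 is above the equilibrium price 270, so it binds.
At P = 382: Qd = 1556 - 3·382 = 410 and Qs = 3·382 - 64 = 1082.
The quantity actually transacted is the short side, demand: 410.

410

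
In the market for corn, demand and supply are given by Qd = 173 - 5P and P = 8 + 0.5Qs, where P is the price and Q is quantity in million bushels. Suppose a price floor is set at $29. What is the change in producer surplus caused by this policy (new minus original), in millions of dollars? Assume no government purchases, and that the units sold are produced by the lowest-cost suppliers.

31

Rearranging supply gives Qs = 2P - 16. Setting quantity demanded equal to quantity supplied, 173 - 5P = 2P - 16, gives P* = 27 and Q* = 38.
Because the floor (29) lies above the market-clearing price, it is binding.
At P = 29: Qd = 173 - 5·29 = 28 and Qs = 2·29 - 16 = 42.
Producer surplus without the control is ½ · (27 - 8) · 38 = 361.
With the floor, 28 units are sold at 29. The supply price at Q = 28 is 22, so PS = ½ · [(29 - 8) + (29 - 22)] · 28 = 392.
Change in producer surplus = 392 - 361 = 31.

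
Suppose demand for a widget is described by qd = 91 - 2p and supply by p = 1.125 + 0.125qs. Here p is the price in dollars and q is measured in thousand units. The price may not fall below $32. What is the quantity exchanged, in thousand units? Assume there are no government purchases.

27

Rearranging supply gives qs = 8p - 9. In a free market, 91 - 2p = 8p - 9 gives the equilibrium p* = 10, q* = 71.
The floor of 32 is above the equilibrium price 10, so it binds.
At p = 32: qd = 91 - 2·32 = 27 and qs = 8·32 - 9 = 247.
The quantity actually transacted is the short side, demand: 27.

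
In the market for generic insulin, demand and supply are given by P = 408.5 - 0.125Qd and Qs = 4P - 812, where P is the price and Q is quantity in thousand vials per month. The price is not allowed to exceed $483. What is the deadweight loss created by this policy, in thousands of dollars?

0

Rearranging demand gives Qd = 3268 - 8P. Without the control the market clears where 3268 - 8P = 4P - 812, i.e. P* = 340 and Q* = 548.
The ceiling of 483 is above the equilibrium price 340, so it is not binding; the market clears at P* = 340, Q* = 548.
Since the control does not bind, no trades are prevented and deadweight loss is zero.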